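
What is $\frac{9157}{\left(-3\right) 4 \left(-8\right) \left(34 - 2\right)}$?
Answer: $\frac{9157}{3072} \approx 2.9808$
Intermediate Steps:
$\frac{9157}{\left(-3\right) 4 \left(-8\right) \left(34 - 2\right)} = \frac{9157}{\left(-12\right) \left(-8\right) 32} = \frac{9157}{96 \cdot 32} = \frac{9157}{3072}$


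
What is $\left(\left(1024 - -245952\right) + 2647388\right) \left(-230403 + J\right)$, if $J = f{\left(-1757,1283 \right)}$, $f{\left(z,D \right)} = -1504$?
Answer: $-671223272148$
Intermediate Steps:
$J = -1504$
$\left(\left(1024 - -245952\right) + 2647388\right) \left(-230403 + J\right) = \left(\left(1024 - -245952\right) + 2647388\right) \left(-230403 - 1504\right) = \left(\left(1024 + 245952\right) + 2647388\right) \left(-231907\right) = \left(246976 + 2647388\right) \left(-231907\right) = 2894364 \left(-231907\right) = -671223272148$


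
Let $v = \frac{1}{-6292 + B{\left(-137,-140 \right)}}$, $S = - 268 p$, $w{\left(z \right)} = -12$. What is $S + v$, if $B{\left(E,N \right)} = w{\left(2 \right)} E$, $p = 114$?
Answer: $- \frac{142005697}{4648} \approx -30552.0$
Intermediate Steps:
$B{\left(E,N \right)} = - 12 E$
$S = -30552$ ($S = \left(-268\right) 114 = -30552$)
$v = - \frac{1}{4648}$ ($v = \frac{1}{-6292 - -1644} = \frac{1}{-6292 + 1644} = \frac{1}{-4648} = - \frac{1}{4648} \approx -0.00021515$)
$S + v = -30552 - \frac{1}{4648} = - \frac{142005697}{4648}$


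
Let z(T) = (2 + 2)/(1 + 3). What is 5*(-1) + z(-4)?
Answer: -4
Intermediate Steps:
z(T) = 1 (z(T) = 4/4 = 4*(1/4) = 1)
5*(-1) + z(-4) = 5*(-1) + 1 = -5 + 1 = -4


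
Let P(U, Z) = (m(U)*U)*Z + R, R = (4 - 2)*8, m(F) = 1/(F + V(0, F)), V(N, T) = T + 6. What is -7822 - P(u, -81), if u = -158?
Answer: -1208491/155 ≈ -7796.7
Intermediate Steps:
V(N, T) = 6 + T
m(F) = 1/(6 + 2*F) (m(F) = 1/(F + (6 + F)) = 1/(6 + 2*F))
R = 16 (R = 2*8 = 16)
P(U, Z) = 16 + U*Z/(2*(3 + U)) (P(U, Z) = ((1/(2*(3 + U)))*U)*Z + 16 = (U/(2*(3 + U)))*Z + 16 = U*Z/(2*(3 + U)) + 16 = 16 + U*Z/(2*(3 + U)))
-7822 - P(u, -81) = -7822 - (96 + 32*(-158) - 158*(-81))/(2*(3 - 158)) = -7822 - (96 - 5056 + 12798)/(2*(-155)) = -7822 - (-1)*7838/(2*155) = -7822 - 1*(-3919/155) = -7822 + 3919/155 = -1208491/155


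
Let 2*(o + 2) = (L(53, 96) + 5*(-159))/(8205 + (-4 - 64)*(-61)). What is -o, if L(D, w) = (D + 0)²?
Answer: 23699/12353 ≈ 1.9185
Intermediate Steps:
L(D, w) = D²
o = -23699/12353 (o = -2 + ((53² + 5*(-159))/(8205 + (-4 - 64)*(-61)))/2 = -2 + ((2809 - 795)/(8205 - 68*(-61)))/2 = -2 + (2014/(8205 + 4148))/2 = -2 + (2014/12353)/2 = -2 + (2014*(1/12353))/2 = -2 + (½)*(2014/12353) = -2 + 1007/12353 = -23699/12353 ≈ -1.9185)
-o = -1*(-23699/12353) = 23699/12353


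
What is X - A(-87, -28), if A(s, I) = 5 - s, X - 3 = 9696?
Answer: 9607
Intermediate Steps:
X = 9699 (X = 3 + 9696 = 9699)
X - A(-87, -28) = 9699 - (5 - 1*(-87)) = 9699 - (5 + 87) = 9699 - 1*92 = 9699 - 92 = 9607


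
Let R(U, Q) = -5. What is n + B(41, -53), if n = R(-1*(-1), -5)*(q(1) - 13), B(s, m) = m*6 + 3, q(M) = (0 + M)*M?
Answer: -255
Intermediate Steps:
q(M) = M² (q(M) = M*M = M²)
B(s, m) = 3 + 6*m (B(s, m) = 6*m + 3 = 3 + 6*m)
n = 60 (n = -5*(1² - 13) = -5*(1 - 13) = -5*(-12) = 60)
n + B(41, -53) = 60 + (3 + 6*(-53)) = 60 + (3 - 318) = 60 - 315 = -255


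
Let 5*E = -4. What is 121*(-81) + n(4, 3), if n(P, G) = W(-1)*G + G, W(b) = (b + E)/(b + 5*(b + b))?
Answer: -538863/55 ≈ -9797.5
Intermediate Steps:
E = -⅘ (E = (⅕)*(-4) = -⅘ ≈ -0.80000)
W(b) = (-⅘ + b)/(11*b) (W(b) = (b - ⅘)/(b + 5*(b + b)) = (-⅘ + b)/(b + 5*(2*b)) = (-⅘ + b)/(b + 10*b) = (-⅘ + b)/((11*b)) = (-⅘ + b)*(1/(11*b)) = (-⅘ + b)/(11*b))
n(P, G) = 64*G/55 (n(P, G) = ((1/55)*(-4 + 5*(-1))/(-1))*G + G = ((1/55)*(-1)*(-4 - 5))*G + G = ((1/55)*(-1)*(-9))*G + G = 9*G/55 + G = 64*G/55)
121*(-81) + n(4, 3) = 121*(-81) + (64/55)*3 = -9801 + 192/55 = -538863/55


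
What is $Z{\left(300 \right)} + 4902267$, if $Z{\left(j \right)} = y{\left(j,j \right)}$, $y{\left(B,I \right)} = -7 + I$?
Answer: $4902560$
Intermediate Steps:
$Z{\left(j \right)} = -7 + j$
$Z{\left(300 \right)} + 4902267 = \left(-7 + 300\right) + 4902267 = 293 + 4902267 = 4902560$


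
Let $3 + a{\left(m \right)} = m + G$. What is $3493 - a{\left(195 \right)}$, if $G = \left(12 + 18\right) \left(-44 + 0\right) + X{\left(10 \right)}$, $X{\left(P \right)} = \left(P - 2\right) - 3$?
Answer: $4616$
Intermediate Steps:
$X{\left(P \right)} = -5 + P$ ($X{\left(P \right)} = \left(-2 + P\right) - 3 = -5 + P$)
$G = -1315$ ($G = \left(12 + 18\right) \left(-44 + 0\right) + \left(-5 + 10\right) = 30 \left(-44\right) + 5 = -1320 + 5 = -1315$)
$a{\left(m \right)} = -1318 + m$ ($a{\left(m \right)} = -3 + \left(m - 1315\right) = -3 + \left(-1315 + m\right) = -1318 + m$)
$3493 - a{\left(195 \right)} = 3493 - \left(-1318 + 195\right) = 3493 - -1123 = 3493 + 1123 = 4616$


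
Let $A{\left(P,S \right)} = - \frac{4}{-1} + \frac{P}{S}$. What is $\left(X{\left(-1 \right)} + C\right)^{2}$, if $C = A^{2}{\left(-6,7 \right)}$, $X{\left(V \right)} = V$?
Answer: $\frac{189225}{2401} \approx 78.811$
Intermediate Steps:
$A{\left(P,S \right)} = 4 + \frac{P}{S}$ ($A{\left(P,S \right)} = \left(-4\right) \left(-1\right) + \frac{P}{S} = 4 + \frac{P}{S}$)
$C = \frac{484}{49}$ ($C = \left(4 - \frac{6}{7}\right)^{2} = \left(\frac{22}{7}\right)^{2} = \frac{484}{49} \approx 9.8775$)
$\left(X{\left(-1 \right)} + C\right)^{2} = \left(-1 + \frac{484}{49}\right)^{2} = \left(\frac{435}{49}\right)^{2} = \frac{189225}{2401}$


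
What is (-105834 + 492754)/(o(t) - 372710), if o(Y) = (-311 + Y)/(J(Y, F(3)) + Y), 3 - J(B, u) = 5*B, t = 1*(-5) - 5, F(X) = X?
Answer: -16637560/16026851 ≈ -1.0381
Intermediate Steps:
t = -10 (t = -5 - 5 = -10)
J(B, u) = 3 - 5*B
o(Y) = (-311 + Y)/(3 - 4*Y) (o(Y) = (-311 + Y)/((3 - 5*Y) + Y) = (-311 + Y)/(3 - 4*Y))
(-105834 + 492754)/(o(t) - 372710) = (-105834 + 492754)/((311 - 1*(-10))/(-3 + 4*(-10)) - 372710) = 386920/((311 + 10)/(-3 - 40) - 372710) = 386920/(321/(-43) - 372710) = 386920/(-1/43*321 - 372710) = 386920/(-321/43 - 372710) = 386920/(-16026851/43) = 386920*(-43/16026851) = -16637560/16026851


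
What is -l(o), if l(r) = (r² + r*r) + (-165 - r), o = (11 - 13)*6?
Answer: -135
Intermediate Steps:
o = -12 (o = -2*6 = -12)
l(r) = -165 - r + 2*r² (l(r) = (r² + r²) + (-165 - r) = 2*r² + (-165 - r) = -165 - r + 2*r²)
-l(o) = -(-165 - 1*(-12) + 2*(-12)²) = -(-165 + 12 + 2*144) = -(-165 + 12 + 288) = -1*135 = -135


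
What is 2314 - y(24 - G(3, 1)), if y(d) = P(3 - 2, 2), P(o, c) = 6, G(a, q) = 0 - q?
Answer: 2308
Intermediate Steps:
G(a, q) = -q
y(d) = 6
2314 - y(24 - G(3, 1)) = 2314 - 1*6 = 2314 - 6 = 2308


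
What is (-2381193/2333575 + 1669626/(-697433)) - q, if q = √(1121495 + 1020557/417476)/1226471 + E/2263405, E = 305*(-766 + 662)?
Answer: -41068642573172099/12077768132487475 - √48865384946996313/256011103598 ≈ -3.4012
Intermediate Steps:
E = -31720 (E = 305*(-104) = -31720)
q = -104/7421 + √48865384946996313/256011103598 (q = √(1121495 + 1020557/417476)/1226471 - 31720/2263405 = √(1121495 + 1020557*(1/417476))*(1/1226471) - 31720*1/2263405 = √(1121495 + 1020557/417476)*(1/1226471) - 104/7421 = √(468198267177/417476)*(1/1226471) - 104/7421 = (√48865384946996313/208738)*(1/1226471) - 104/7421 = √48865384946996313/256011103598 - 104/7421 = -104/7421 + √48865384946996313/256011103598 ≈ -0.013151)
(-2381193/2333575 + 1669626/(-697433)) - q = (-2381193/2333575 + 1669626/(-697433)) - (-104/7421 + √48865384946996313/256011103598) = (-2381193*1/2333575 + 1669626*(-1/697433)) + (104/7421 - √48865384946996313/256011103598) = (-2381193/2333575 - 1669626/697433) + (104/7421 - √48865384946996313/256011103598) = -5556920070519/1627512212975 + (104/7421 - √48865384946996313/256011103598) = -41068642573172099/12077768132487475 - √48865384946996313/256011103598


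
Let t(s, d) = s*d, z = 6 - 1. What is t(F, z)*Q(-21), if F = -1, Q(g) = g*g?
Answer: -2205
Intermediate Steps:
Q(g) = g**2
z = 5
t(s, d) = d*s
t(F, z)*Q(-21) = (5*(-1))*(-21)**2 = -5*441 = -2205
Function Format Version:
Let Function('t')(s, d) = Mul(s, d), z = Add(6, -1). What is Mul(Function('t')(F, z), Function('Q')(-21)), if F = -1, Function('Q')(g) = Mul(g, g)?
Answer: -2205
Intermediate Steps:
Function('Q')(g) = Pow(g, 2)
z = 5
Function('t')(s, d) = Mul(d, s)
Mul(Function('t')(F, z), Function('Q')(-21)) = Mul(Mul(5, -1), Pow(-21, 2)) = Mul(-5, 441) = -2205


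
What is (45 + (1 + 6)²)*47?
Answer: 4418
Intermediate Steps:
(45 + (1 + 6)²)*47 = (45 + 7²)*47 = (45 + 49)*47 = 94*47 = 4418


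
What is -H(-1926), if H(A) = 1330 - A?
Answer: -3256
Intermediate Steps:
-H(-1926) = -(1330 - 1*(-1926)) = -(1330 + 1926) = -1*3256 = -3256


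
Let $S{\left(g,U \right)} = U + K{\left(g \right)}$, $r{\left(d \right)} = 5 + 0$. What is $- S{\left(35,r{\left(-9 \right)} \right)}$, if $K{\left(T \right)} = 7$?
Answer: $-12$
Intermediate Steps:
$r{\left(d \right)} = 5$
$S{\left(g,U \right)} = 7 + U$ ($S{\left(g,U \right)} = U + 7 = 7 + U$)
$- S{\left(35,r{\left(-9 \right)} \right)} = - (7 + 5) = \left(-1\right) 12 = -12$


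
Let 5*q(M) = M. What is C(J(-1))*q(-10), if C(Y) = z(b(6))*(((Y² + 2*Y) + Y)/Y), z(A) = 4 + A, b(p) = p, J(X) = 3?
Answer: -120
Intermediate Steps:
q(M) = M/5
C(Y) = 10*(Y² + 3*Y)/Y (C(Y) = (4 + 6)*(((Y² + 2*Y) + Y)/Y) = 10*((Y² + 3*Y)/Y) = 10*(Y² + 3*Y)/Y)
C(J(-1))*q(-10) = (30 + 10*3)*((⅕)*(-10)) = (30 + 30)*(-2) = 60*(-2) = -120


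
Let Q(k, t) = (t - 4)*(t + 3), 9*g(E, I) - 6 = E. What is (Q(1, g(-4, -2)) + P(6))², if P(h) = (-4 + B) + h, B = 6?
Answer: 114244/6561 ≈ 17.413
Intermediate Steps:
g(E, I) = ⅔ + E/9
Q(k, t) = (-4 + t)*(3 + t)
P(h) = 2 + h (P(h) = (-4 + 6) + h = 2 + h)
(Q(1, g(-4, -2)) + P(6))² = ((-12 + (⅔ + (⅑)*(-4))² - (⅔ + (⅑)*(-4))) + (2 + 6))² = ((-12 + (⅔ - 4/9)² - (⅔ - 4/9)) + 8)² = ((-12 + (2/9)² - 1*2/9) + 8)² = ((-12 + 4/81 - 2/9) + 8)² = (-986/81 + 8)² = (-338/81)² = 114244/6561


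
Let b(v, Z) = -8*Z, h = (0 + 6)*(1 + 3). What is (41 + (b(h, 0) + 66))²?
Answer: 11449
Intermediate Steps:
h = 24 (h = 6*4 = 24)
(41 + (b(h, 0) + 66))² = (41 + (-8*0 + 66))² = (41 + (0 + 66))² = (41 + 66)² = 107² = 11449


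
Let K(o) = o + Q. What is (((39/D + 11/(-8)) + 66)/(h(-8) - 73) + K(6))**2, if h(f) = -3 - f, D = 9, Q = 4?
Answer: 215062225/2663424 ≈ 80.747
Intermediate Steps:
K(o) = 4 + o (K(o) = o + 4 = 4 + o)
(((39/D + 11/(-8)) + 66)/(h(-8) - 73) + K(6))**2 = (((39/9 + 11/(-8)) + 66)/((-3 - 1*(-8)) - 73) + (4 + 6))**2 = (((39*(1/9) + 11*(-1/8)) + 66)/((-3 + 8) - 73) + 10)**2 = (((13/3 - 11/8) + 66)/(5 - 73) + 10)**2 = ((71/24 + 66)/(-68) + 10)**2 = ((1655/24)*(-1/68) + 10)**2 = (-1655/1632 + 10)**2 = (14665/1632)**2 = 215062225/2663424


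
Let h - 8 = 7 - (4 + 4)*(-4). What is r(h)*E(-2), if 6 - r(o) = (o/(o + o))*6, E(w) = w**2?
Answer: 12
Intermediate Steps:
h = 47 (h = 8 + (7 - (4 + 4)*(-4)) = 8 + (7 - 8*(-4)) = 8 + (7 - 1*(-32)) = 8 + (7 + 32) = 8 + 39 = 47)
r(o) = 3 (r(o) = 6 - o/(o + o)*6 = 6 - o/((2*o))*6 = 6 - (1/(2*o))*o*6 = 6 - 6/2 = 6 - 1*3 = 6 - 3 = 3)
r(h)*E(-2) = 3*(-2)**2 = 3*4 = 12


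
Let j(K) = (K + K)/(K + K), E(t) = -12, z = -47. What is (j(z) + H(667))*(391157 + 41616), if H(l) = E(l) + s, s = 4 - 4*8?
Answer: -16878147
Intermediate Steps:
s = -28 (s = 4 - 32 = -28)
H(l) = -40 (H(l) = -12 - 28 = -40)
j(K) = 1 (j(K) = (2*K)/((2*K)) = (2*K)*(1/(2*K)) = 1)
(j(z) + H(667))*(391157 + 41616) = (1 - 40)*(391157 + 41616) = -39*432773 = -16878147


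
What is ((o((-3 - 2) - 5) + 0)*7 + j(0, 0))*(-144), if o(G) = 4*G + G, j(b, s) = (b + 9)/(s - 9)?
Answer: 50544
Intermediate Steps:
j(b, s) = (9 + b)/(-9 + s)
o(G) = 5*G
((o((-3 - 2) - 5) + 0)*7 + j(0, 0))*(-144) = ((5*((-3 - 2) - 5) + 0)*7 + (9 + 0)/(-9 + 0))*(-144) = ((5*(-5 - 5) + 0)*7 + 9/(-9))*(-144) = ((5*(-10) + 0)*7 - ⅑*9)*(-144) = ((-50 + 0)*7 - 1)*(-144) = (-50*7 - 1)*(-144) = (-350 - 1)*(-144) = -351*(-144) = 50544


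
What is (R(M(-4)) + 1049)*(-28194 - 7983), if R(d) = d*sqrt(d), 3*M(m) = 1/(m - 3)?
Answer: -37949673 + 12059*I*sqrt(21)/147 ≈ -3.795e+7 + 375.93*I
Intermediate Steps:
M(m) = 1/(3*(-3 + m)) (M(m) = 1/(3*(m - 3)) = 1/(3*(-3 + m)))
R(d) = d**(3/2)
(R(M(-4)) + 1049)*(-28194 - 7983) = ((1/(3*(-3 - 4)))**(3/2) + 1049)*(-28194 - 7983) = (((1/3)/(-7))**(3/2) + 1049)*(-36177) = (((1/3)*(-1/7))**(3/2) + 1049)*(-36177) = ((-1/21)**(3/2) + 1049)*(-36177) = (-I*sqrt(21)/441 + 1049)*(-36177) = (1049 - I*sqrt(21)/441)*(-36177) = -37949673 + 12059*I*sqrt(21)/147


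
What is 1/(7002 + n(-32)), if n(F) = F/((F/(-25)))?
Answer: 1/6977 ≈ 0.00014333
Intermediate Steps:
n(F) = -25 (n(F) = F/((F*(-1/25))) = F/((-F/25)) = F*(-25/F) = -25)
1/(7002 + n(-32)) = 1/(7002 - 25) = 1/6977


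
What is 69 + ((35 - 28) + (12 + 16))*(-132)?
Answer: -4551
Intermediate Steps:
69 + ((35 - 28) + (12 + 16))*(-132) = 69 + (7 + 28)*(-132) = 69 + 35*(-132) = 69 - 4620 = -4551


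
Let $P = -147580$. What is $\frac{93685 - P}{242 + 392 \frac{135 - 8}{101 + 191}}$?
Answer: $\frac{17612345}{30112} \approx 584.89$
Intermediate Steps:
$\frac{93685 - P}{242 + 392 \frac{135 - 8}{101 + 191}} = \frac{93685 - -147580}{242 + 392 \frac{135 - 8}{101 + 191}} = \frac{93685 + 147580}{242 + 392 \cdot \frac{127}{292}} = \frac{241265}{242 + 392 \cdot 127 \cdot \frac{1}{292}} = \frac{241265}{242 + 392 \cdot \frac{127}{292}} = \frac{241265}{242 + \frac{12446}{73}} = \frac{241265}{\frac{30112}{73}} = 241265 \cdot \frac{73}{30112} = \frac{17612345}{30112}$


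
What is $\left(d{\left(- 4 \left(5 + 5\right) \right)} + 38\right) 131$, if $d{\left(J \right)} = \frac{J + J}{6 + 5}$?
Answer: $\frac{44278}{11} \approx 4025.3$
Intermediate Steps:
$d{\left(J \right)} = \frac{2 J}{11}$
$\left(d{\left(- 4 \left(5 + 5\right) \right)} + 38\right) 131 = \left(\frac{2 \left(- 4 \left(5 + 5\right)\right)}{11} + 38\right) 131 = \left(\frac{2 \left(\left(-4\right) 10\right)}{11} + 38\right) 131 = \left(\frac{2}{11} \left(-40\right) + 38\right) 131 = \left(- \frac{80}{11} + 38\right) 131 = \frac{338}{11} \cdot 131 = \frac{44278}{11}$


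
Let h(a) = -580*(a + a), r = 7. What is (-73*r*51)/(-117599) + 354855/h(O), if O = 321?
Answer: -2135101279/2919277576 ≈ -0.73138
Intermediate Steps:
h(a) = -1160*a
(-73*r*51)/(-117599) + 354855/h(O) = (-73*7*51)/(-117599) + 354855/((-1160*321)) = -511*51*(-1/117599) + 354855/(-372360) = -26061*(-1/117599) + 354855*(-1/372360) = 26061/117599 - 23657/24824 = -2135101279/2919277576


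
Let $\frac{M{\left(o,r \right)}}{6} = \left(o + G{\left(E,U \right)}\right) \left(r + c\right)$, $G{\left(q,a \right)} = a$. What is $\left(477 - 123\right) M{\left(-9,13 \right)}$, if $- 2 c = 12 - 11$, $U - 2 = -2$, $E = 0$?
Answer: $-238950$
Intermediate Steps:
$U = 0$ ($U = 2 - 2 = 0$)
$c = - \frac{1}{2}$ ($c = - \frac{12 - 11}{2} = \left(- \frac{1}{2}\right) 1 = - \frac{1}{2} \approx -0.5$)
$M{\left(o,r \right)} = 6 o \left(- \frac{1}{2} + r\right)$ ($M{\left(o,r \right)} = 6 \left(o + 0\right) \left(r - \frac{1}{2}\right) = 6 o \left(- \frac{1}{2} + r\right)$)
$\left(477 - 123\right) M{\left(-9,13 \right)} = \left(477 - 123\right) 3 \left(-9\right) \left(-1 + 2 \cdot 13\right) = 354 \cdot 3 \left(-9\right) \left(-1 + 26\right) = 354 \cdot 3 \left(-9\right) 25 = 354 \left(-675\right) = -238950$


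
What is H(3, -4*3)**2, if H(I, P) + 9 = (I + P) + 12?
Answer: 36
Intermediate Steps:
H(I, P) = 3 + I + P (H(I, P) = -9 + ((I + P) + 12) = -9 + (12 + I + P) = 3 + I + P)
H(3, -4*3)**2 = (3 + 3 - 4*3)**2 = (3 + 3 - 12)**2 = (-6)**2 = 36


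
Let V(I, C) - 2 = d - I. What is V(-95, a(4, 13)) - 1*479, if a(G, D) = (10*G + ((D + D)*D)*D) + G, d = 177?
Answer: -205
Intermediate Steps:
a(G, D) = 2*D³ + 11*G (a(G, D) = (10*G + ((2*D)*D)*D) + G = (10*G + (2*D²)*D) + G = (10*G + 2*D³) + G = (2*D³ + 10*G) + G = 2*D³ + 11*G)
V(I, C) = 179 - I (V(I, C) = 2 + (177 - I) = 179 - I)
V(-95, a(4, 13)) - 1*479 = (179 - 1*(-95)) - 1*479 = (179 + 95) - 479 = 274 - 479 = -205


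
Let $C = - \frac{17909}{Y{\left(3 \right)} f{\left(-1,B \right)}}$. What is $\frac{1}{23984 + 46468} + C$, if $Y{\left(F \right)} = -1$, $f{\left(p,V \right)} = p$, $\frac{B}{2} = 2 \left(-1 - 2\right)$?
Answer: $- \frac{1261724867}{70452} \approx -17909.0$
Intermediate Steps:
$B = -12$ ($B = 2 \cdot 2 \left(-1 - 2\right) = 2 \cdot 2 \left(-3\right) = 2 \left(-6\right) = -12$)
$C = -17909$ ($C = - \frac{17909}{\left(-1\right) \left(-1\right)} = - \frac{17909}{1} = \left(-17909\right) 1 = -17909$)
$\frac{1}{23984 + 46468} + C = \frac{1}{23984 + 46468} - 17909 = \frac{1}{70452} - 17909 = - \frac{1261724867}{70452}$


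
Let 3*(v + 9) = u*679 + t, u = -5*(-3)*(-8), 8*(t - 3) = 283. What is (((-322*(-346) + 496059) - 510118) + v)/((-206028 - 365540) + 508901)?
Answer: -1684723/1504008 ≈ -1.1202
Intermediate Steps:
t = 307/8 (t = 3 + (1/8)*283 = 3 + 283/8 = 307/8 ≈ 38.375)
u = -120 (u = 15*(-8) = -120)
v = -651749/24 (v = -9 + (-120*679 + 307/8)/3 = -9 + (-81480 + 307/8)/3 = -9 + (1/3)*(-651533/8) = -9 - 651533/24 = -651749/24 ≈ -27156.)
(((-322*(-346) + 496059) - 510118) + v)/((-206028 - 365540) + 508901) = (((-322*(-346) + 496059) - 510118) - 651749/24)/((-206028 - 365540) + 508901) = (((111412 + 496059) - 510118) - 651749/24)/(-571568 + 508901) = ((607471 - 510118) - 651749/24)/(-62667) = (97353 - 651749/24)*(-1/62667) = (1684723/24)*(-1/62667) = -1684723/1504008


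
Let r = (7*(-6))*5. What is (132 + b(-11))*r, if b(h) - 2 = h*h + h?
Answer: -51240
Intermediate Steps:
b(h) = 2 + h + h² (b(h) = 2 + (h*h + h) = 2 + (h² + h) = 2 + (h + h²) = 2 + h + h²)
r = -210 (r = -42*5 = -210)
(132 + b(-11))*r = (132 + (2 - 11 + (-11)²))*(-210) = (132 + (2 - 11 + 121))*(-210) = (132 + 112)*(-210) = 244*(-210) = -51240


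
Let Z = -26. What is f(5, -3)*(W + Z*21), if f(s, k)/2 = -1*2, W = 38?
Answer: 2032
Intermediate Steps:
f(s, k) = -4 (f(s, k) = 2*(-1*2) = 2*(-2) = -4)
f(5, -3)*(W + Z*21) = -4*(38 - 26*21) = -4*(38 - 546) = -4*(-508) = 2032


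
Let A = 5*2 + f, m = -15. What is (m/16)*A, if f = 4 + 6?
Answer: -75/4 ≈ -18.750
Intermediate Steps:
f = 10
A = 20 (A = 5*2 + 10 = 10 + 10 = 20)
(m/16)*A = -15/16*20 = -75/4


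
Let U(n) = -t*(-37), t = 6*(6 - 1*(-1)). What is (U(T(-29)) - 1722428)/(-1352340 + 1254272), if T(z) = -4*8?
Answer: 860437/49034 ≈ 17.548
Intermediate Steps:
T(z) = -32
t = 42 (t = 6*(6 + 1) = 6*7 = 42)
U(n) = 1554 (U(n) = -42*(-37) = -1*(-1554) = 1554)
(U(T(-29)) - 1722428)/(-1352340 + 1254272) = (1554 - 1722428)/(-1352340 + 1254272) = -1720874/(-98068) = -1720874*(-1/98068) = 860437/49034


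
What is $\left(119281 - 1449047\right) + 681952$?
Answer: $-647814$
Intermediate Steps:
$\left(119281 - 1449047\right) + 681952 = -1329766 + 681952 = -647814$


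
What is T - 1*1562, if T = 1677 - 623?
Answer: -508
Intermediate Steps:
T = 1054
T - 1*1562 = 1054 - 1*1562 = 1054 - 1562 = -508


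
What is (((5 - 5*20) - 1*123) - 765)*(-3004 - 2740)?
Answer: 5646352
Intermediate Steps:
(((5 - 5*20) - 1*123) - 765)*(-3004 - 2740) = (((5 - 100) - 123) - 765)*(-5744) = ((-95 - 123) - 765)*(-5744) = (-218 - 765)*(-5744) = -983*(-5744) = 5646352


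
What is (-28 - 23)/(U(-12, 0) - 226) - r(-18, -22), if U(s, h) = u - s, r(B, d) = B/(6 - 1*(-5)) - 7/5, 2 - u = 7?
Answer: 13126/4015 ≈ 3.2692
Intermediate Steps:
u = -5 (u = 2 - 1*7 = 2 - 7 = -5)
r(B, d) = -7/5 + B/11 (r(B, d) = B/(6 + 5) - 7*⅕ = B/11 - 7/5 = -7/5 + B/11)
U(s, h) = -5 - s
(-28 - 23)/(U(-12, 0) - 226) - r(-18, -22) = (-28 - 23)/((-5 - 1*(-12)) - 226) - (-7/5 + (1/11)*(-18)) = -51/((-5 + 12) - 226) - (-7/5 - 18/11) = -51/(7 - 226) - 1*(-167/55) = -51/(-219) + 167/55 = -51*(-1/219) + 167/55 = 17/73 + 167/55 = 13126/4015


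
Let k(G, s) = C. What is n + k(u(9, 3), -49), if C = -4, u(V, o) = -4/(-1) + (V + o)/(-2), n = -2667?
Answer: -2671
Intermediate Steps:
u(V, o) = 4 - V/2 - o/2 (u(V, o) = -4*(-1) + (V + o)*(-½) = 4 + (-V/2 - o/2) = 4 - V/2 - o/2)
k(G, s) = -4
n + k(u(9, 3), -49) = -2667 - 4 = -2671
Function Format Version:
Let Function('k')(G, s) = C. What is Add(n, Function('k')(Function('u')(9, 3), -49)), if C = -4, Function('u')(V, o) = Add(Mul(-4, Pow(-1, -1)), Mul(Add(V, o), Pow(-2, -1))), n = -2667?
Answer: -2671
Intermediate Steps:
Function('u')(V, o) = Add(4, Mul(Rational(-1, 2), V), Mul(Rational(-1, 2), o)) (Function('u')(V, o) = Add(Mul(-4, -1), Mul(Add(V, o), Rational(-1, 2))) = Add(4, Add(Mul(Rational(-1, 2), V), Mul(Rational(-1, 2), o))) = Add(4, Mul(Rational(-1, 2), V), Mul(Rational(-1, 2), o)))
Function('k')(G, s) = -4
Add(n, Function('k')(Function('u')(9, 3), -49)) = Add(-2667, -4) = -2671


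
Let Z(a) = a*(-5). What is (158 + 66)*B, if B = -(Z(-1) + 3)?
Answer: -1792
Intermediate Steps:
Z(a) = -5*a
B = -8 (B = -(-5*(-1) + 3) = -(5 + 3) = -1*8 = -8)
(158 + 66)*B = (158 + 66)*(-8) = 224*(-8) = -1792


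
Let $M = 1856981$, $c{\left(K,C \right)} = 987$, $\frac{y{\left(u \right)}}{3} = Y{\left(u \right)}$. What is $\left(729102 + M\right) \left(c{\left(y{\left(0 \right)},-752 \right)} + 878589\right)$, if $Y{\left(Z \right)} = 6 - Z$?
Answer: $2274656540808$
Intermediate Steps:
$y{\left(u \right)} = 18 - 3 u$ ($y{\left(u \right)} = 3 \left(6 - u\right) = 18 - 3 u$)
$\left(729102 + M\right) \left(c{\left(y{\left(0 \right)},-752 \right)} + 878589\right) = \left(729102 + 1856981\right) \left(987 + 878589\right) = 2586083 \cdot 879576 = 2274656540808$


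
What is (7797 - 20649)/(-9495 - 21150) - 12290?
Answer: -13948674/1135 ≈ -12290.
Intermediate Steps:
(7797 - 20649)/(-9495 - 21150) - 12290 = -12852/(-30645) - 12290 = -12852*(-1/30645) - 12290 = 476/1135 - 12290 = -13948674/1135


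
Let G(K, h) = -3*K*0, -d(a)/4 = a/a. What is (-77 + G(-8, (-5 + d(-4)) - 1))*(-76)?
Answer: 5852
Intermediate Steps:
d(a) = -4 (d(a) = -4*a/a = -4*1 = -4)
G(K, h) = 0
(-77 + G(-8, (-5 + d(-4)) - 1))*(-76) = (-77 + 0)*(-76) = -77*(-76) = 5852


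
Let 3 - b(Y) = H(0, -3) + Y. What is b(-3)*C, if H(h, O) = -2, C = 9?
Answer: 72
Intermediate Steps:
b(Y) = 5 - Y (b(Y) = 3 - (-2 + Y) = 3 + (2 - Y) = 5 - Y)
b(-3)*C = (5 - 1*(-3))*9 = (5 + 3)*9 = 8*9 = 72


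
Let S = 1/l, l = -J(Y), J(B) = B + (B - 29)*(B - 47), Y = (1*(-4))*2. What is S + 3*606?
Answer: 3685085/2027 ≈ 1818.0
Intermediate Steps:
Y = -8 (Y = -4*2 = -8)
J(B) = B + (-47 + B)*(-29 + B) (J(B) = B + (-29 + B)*(-47 + B) = B + (-47 + B)*(-29 + B))
l = -2027 (l = -(1363 + (-8)**2 - 75*(-8)) = -(1363 + 64 + 600) = -1*2027 = -2027)
S = -1/2027 (S = 1/(-2027) = -1/2027 ≈ -0.00049334)
S + 3*606 = -1/2027 + 3*606 = -1/2027 + 1818 = 3685085/2027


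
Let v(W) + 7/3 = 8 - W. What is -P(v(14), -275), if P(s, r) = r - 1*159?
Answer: 434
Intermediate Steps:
v(W) = 17/3 - W (v(W) = -7/3 + (8 - W) = 17/3 - W)
P(s, r) = -159 + r (P(s, r) = r - 159 = -159 + r)
-P(v(14), -275) = -(-159 - 275) = -1*(-434) = 434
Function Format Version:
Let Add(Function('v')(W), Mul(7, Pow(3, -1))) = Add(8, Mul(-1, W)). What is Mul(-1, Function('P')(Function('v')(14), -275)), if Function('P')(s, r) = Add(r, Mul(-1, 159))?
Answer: 434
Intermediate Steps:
Function('v')(W) = Add(Rational(17, 3), Mul(-1, W)) (Function('v')(W) = Add(Rational(-7, 3), Add(8, Mul(-1, W))) = Add(Rational(17, 3), Mul(-1, W)))
Function('P')(s, r) = Add(-159, r) (Function('P')(s, r) = Add(r, -159) = Add(-159, r))
Mul(-1, Function('P')(Function('v')(14), -275)) = Mul(-1, Add(-159, -275)) = Mul(-1, -434) = 434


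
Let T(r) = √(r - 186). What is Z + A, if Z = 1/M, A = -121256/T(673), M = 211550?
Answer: 1/211550 - 121256*√487/487 ≈ -5494.6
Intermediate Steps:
T(r) = √(-186 + r)
A = -121256*√487/487 (A = -121256/√(-186 + 673) = -121256*√487/487 ≈ -5494.6)
Z = 1/211550 ≈ 4.7270e-6
Z + A = 1/211550 - 121256*√487/487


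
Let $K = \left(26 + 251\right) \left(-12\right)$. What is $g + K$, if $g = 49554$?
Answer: $46230$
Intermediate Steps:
$K = -3324$ ($K = 277 \left(-12\right) = -3324$)
$g + K = 49554 - 3324 = 46230$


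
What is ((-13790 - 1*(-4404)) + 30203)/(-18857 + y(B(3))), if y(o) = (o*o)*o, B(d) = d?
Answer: -20817/18830 ≈ -1.1055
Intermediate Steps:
y(o) = o**3 (y(o) = o**2*o = o**3)
((-13790 - 1*(-4404)) + 30203)/(-18857 + y(B(3))) = ((-13790 - 1*(-4404)) + 30203)/(-18857 + 3**3) = ((-13790 + 4404) + 30203)/(-18857 + 27) = (-9386 + 30203)/(-18830) = 20817*(-1/18830) = -20817/18830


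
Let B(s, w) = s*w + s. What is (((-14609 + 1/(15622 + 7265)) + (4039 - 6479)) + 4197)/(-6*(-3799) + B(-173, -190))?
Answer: -294143723/1270022517 ≈ -0.23161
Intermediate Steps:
B(s, w) = s + s*w
(((-14609 + 1/(15622 + 7265)) + (4039 - 6479)) + 4197)/(-6*(-3799) + B(-173, -190)) = (((-14609 + 1/(15622 + 7265)) + (4039 - 6479)) + 4197)/(-6*(-3799) - 173*(1 - 190)) = (((-14609 + 1/22887) - 2440) + 4197)/(22794 - 173*(-189)) = (((-14609 + 1/22887) - 2440) + 4197)/(22794 + 32697) = ((-334356182/22887 - 2440) + 4197)/55491 = (-390200462/22887 + 4197)*(1/55491) = -294143723/22887*1/55491 = -294143723/1270022517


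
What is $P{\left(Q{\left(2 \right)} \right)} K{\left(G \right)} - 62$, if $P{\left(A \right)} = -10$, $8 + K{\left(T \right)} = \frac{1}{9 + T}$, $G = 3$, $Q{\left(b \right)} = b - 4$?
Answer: $\frac{103}{6} \approx 17.167$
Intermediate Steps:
$Q{\left(b \right)} = -4 + b$ ($Q{\left(b \right)} = b - 4 = -4 + b$)
$K{\left(T \right)} = -8 + \frac{1}{9 + T}$
$P{\left(Q{\left(2 \right)} \right)} K{\left(G \right)} - 62 = - 10 \frac{-71 - 24}{9 + 3} - 62 = - 10 \frac{-71 - 24}{12} - 62 = - 10 \cdot \frac{1}{12} \left(-95\right) - 62 = \left(-10\right) \left(- \frac{95}{12}\right) - 62 = \frac{475}{6} - 62 = \frac{103}{6}$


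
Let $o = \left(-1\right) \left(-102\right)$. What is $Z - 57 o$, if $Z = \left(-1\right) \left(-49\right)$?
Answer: $-5765$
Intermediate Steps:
$o = 102$
$Z = 49$
$Z - 57 o = 49 - 5814 = -5765$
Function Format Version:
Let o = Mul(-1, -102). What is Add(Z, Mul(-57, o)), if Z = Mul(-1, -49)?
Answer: -5765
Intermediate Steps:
o = 102
Z = 49
Add(Z, Mul(-57, o)) = Add(49, Mul(-57, 102)) = Add(49, -5814) = -5765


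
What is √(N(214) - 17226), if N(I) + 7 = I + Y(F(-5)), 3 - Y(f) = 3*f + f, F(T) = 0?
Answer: 2*I*√4254 ≈ 130.45*I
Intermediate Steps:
Y(f) = 3 - 4*f (Y(f) = 3 - (3*f + f) = 3 - 4*f)
N(I) = -4 + I (N(I) = -7 + (I + (3 - 4*0)) = -7 + (I + (3 + 0)) = -7 + (I + 3) = -7 + (3 + I) = -4 + I)
√(N(214) - 17226) = √((-4 + 214) - 17226) = √(210 - 17226) = √(-17016) = 2*I*√4254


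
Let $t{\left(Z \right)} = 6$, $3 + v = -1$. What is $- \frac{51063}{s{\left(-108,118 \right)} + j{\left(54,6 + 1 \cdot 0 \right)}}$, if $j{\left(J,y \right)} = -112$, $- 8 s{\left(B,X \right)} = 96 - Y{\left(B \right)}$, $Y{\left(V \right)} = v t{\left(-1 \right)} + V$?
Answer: $\frac{102126}{281} \approx 363.44$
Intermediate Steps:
$v = -4$ ($v = -3 - 1 = -4$)
$Y{\left(V \right)} = -24 + V$ ($Y{\left(V \right)} = \left(-4\right) 6 + V = -24 + V$)
$s{\left(B,X \right)} = -15 + \frac{B}{8}$ ($s{\left(B,X \right)} = - \frac{96 - \left(-24 + B\right)}{8} = - \frac{120 - B}{8} = -15 + \frac{B}{8}$)
$- \frac{51063}{s{\left(-108,118 \right)} + j{\left(54,6 + 1 \cdot 0 \right)}} = - \frac{51063}{\left(-15 + \frac{1}{8} \left(-108\right)\right) - 112} = - \frac{51063}{\left(-15 - \frac{27}{2}\right) - 112} = - \frac{51063}{- \frac{57}{2} - 112} = - \frac{51063}{- \frac{281}{2}} = \left(-51063\right) \left(- \frac{2}{281}\right) = \frac{102126}{281}$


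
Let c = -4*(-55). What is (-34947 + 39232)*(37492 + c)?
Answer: 161595920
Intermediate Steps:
c = 220
(-34947 + 39232)*(37492 + c) = (-34947 + 39232)*(37492 + 220) = 4285*37712 = 161595920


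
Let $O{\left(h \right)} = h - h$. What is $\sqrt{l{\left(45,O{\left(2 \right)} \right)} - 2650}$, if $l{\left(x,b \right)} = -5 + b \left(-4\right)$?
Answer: $3 i \sqrt{295} \approx 51.527 i$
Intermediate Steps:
$O{\left(h \right)} = 0$
$l{\left(x,b \right)} = -5 - 4 b$
$\sqrt{l{\left(45,O{\left(2 \right)} \right)} - 2650} = \sqrt{\left(-5 - 0\right) - 2650} = \sqrt{\left(-5 + 0\right) - 2650} = \sqrt{-5 - 2650} = \sqrt{-2655} = 3 i \sqrt{295}$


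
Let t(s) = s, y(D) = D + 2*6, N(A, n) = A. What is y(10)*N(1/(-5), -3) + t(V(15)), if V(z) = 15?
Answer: 53/5 ≈ 10.600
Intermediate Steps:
y(D) = 12 + D (y(D) = D + 12 = 12 + D)
y(10)*N(1/(-5), -3) + t(V(15)) = (12 + 10)*(1/(-5)) + 15 = 22*(1*(-⅕)) + 15 = 22*(-⅕) + 15 = -22/5 + 15 = 53/5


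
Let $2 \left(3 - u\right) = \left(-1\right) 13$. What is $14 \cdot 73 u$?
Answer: $9709$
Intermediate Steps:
$u = \frac{19}{2}$ ($u = 3 - \frac{\left(-1\right) 13}{2} = 3 - - \frac{13}{2} = 3 + \frac{13}{2} = \frac{19}{2} \approx 9.5$)
$14 \cdot 73 u = 14 \cdot 73 \cdot \frac{19}{2} = 1022 \cdot \frac{19}{2} = 9709$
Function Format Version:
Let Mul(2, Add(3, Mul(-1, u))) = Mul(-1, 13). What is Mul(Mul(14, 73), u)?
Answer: 9709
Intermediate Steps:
u = Rational(19, 2) (u = Add(3, Mul(Rational(-1, 2), Mul(-1, 13))) = Add(3, Mul(Rational(-1, 2), -13)) = Add(3, Rational(13, 2)) = Rational(19, 2) ≈ 9.5000)
Mul(Mul(14, 73), u) = Mul(Mul(14, 73), Rational(19, 2)) = Mul(1022, Rational(19, 2)) = 9709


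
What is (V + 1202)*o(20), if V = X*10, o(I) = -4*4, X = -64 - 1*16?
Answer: -6432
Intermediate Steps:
X = -80 (X = -64 - 16 = -80)
o(I) = -16
V = -800 (V = -80*10 = -800)
(V + 1202)*o(20) = (-800 + 1202)*(-16) = 402*(-16) = -6432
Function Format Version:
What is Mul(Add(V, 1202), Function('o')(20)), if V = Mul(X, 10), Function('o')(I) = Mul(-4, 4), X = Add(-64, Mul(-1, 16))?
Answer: -6432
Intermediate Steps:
X = -80 (X = Add(-64, -16) = -80)
Function('o')(I) = -16
V = -800 (V = Mul(-80, 10) = -800)
Mul(Add(V, 1202), Function('o')(20)) = Mul(Add(-800, 1202), -16) = Mul(402, -16) = -6432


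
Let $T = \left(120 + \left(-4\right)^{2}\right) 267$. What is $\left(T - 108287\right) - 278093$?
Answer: $-350068$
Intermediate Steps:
$T = 36312$ ($T = \left(120 + 16\right) 267 = 136 \cdot 267 = 36312$)
$\left(T - 108287\right) - 278093 = \left(36312 - 108287\right) - 278093 = -71975 - 278093 = -350068$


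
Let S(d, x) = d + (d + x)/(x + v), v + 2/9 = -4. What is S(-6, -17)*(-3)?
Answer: 2817/191 ≈ 14.749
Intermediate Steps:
v = -38/9 (v = -2/9 - 4 = -38/9 ≈ -4.2222)
S(d, x) = d + (d + x)/(-38/9 + x) (S(d, x) = d + (d + x)/(x - 38/9) = d + (d + x)/(-38/9 + x))
S(-6, -17)*(-3) = ((-29*(-6) + 9*(-17) + 9*(-6)*(-17))/(-38 + 9*(-17)))*(-3) = ((174 - 153 + 918)/(-38 - 153))*(-3) = (939/(-191))*(-3) = -1/191*939*(-3) = -939/191*(-3) = 2817/191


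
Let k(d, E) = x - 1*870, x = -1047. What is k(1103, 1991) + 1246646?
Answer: 1244729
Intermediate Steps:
k(d, E) = -1917 (k(d, E) = -1047 - 1*870 = -1047 - 870 = -1917)
k(1103, 1991) + 1246646 = -1917 + 1246646 = 1244729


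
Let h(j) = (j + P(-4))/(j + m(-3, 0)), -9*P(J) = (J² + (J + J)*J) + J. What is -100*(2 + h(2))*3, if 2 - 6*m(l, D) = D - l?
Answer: -1400/11 ≈ -127.27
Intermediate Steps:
m(l, D) = ⅓ - D/6 + l/6 (m(l, D) = ⅓ - (D - l)/6 = ⅓ + (-D/6 + l/6) = ⅓ - D/6 + l/6)
P(J) = -J²/3 - J/9 (P(J) = -((J² + (J + J)*J) + J)/9 = -((J² + (2*J)*J) + J)/9 = -((J² + 2*J²) + J)/9 = -(3*J² + J)/9 = -(J + 3*J²)/9 = -J²/3 - J/9)
h(j) = (-44/9 + j)/(-⅙ + j) (h(j) = (j - ⅑*(-4)*(1 + 3*(-4)))/(j + (⅓ - ⅙*0 + (⅙)*(-3))) = (j - ⅑*(-4)*(1 - 12))/(j + (⅓ + 0 - ½)) = (j - ⅑*(-4)*(-11))/(j - ⅙) = (j - 44/9)/(-⅙ + j) = (-44/9 + j)/(-⅙ + j))
-100*(2 + h(2))*3 = -100*(2 + 2*(-44 + 9*2)/(3*(-1 + 6*2)))*3 = -100*(2 + 2*(-44 + 18)/(3*(-1 + 12)))*3 = -100*(2 + (⅔)*(-26)/11)*3 = -100*(2 + (⅔)*(1/11)*(-26))*3 = -100*(2 - 52/33)*3 = -1400*3/33 = -100*14/11 = -1400/11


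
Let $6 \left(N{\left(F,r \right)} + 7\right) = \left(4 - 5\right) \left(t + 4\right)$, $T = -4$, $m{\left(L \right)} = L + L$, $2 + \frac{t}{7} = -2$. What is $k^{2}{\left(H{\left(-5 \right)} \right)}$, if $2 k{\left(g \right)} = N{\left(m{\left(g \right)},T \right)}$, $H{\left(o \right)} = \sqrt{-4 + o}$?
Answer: $\frac{9}{4} \approx 2.25$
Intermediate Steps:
$t = -28$ ($t = -14 + 7 \left(-2\right) = -14 - 14 = -28$)
$m{\left(L \right)} = 2 L$
$N{\left(F,r \right)} = -3$ ($N{\left(F,r \right)} = -7 + \frac{\left(4 - 5\right) \left(-28 + 4\right)}{6} = -7 + \frac{\left(-1\right) \left(-24\right)}{6} = -7 + \frac{1}{6} \cdot 24 = -7 + 4 = -3$)
$k{\left(g \right)} = - \frac{3}{2}$ ($k{\left(g \right)} = \frac{1}{2} \left(-3\right) = - \frac{3}{2}$)
$k^{2}{\left(H{\left(-5 \right)} \right)} = \left(- \frac{3}{2}\right)^{2} = \frac{9}{4}$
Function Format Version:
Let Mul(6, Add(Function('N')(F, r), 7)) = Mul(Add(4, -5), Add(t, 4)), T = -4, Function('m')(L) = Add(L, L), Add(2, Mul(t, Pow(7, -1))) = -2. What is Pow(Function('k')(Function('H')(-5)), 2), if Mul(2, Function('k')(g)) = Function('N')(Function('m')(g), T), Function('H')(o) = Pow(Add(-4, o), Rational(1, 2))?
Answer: Rational(9, 4) ≈ 2.2500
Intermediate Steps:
t = -28 (t = Add(-14, Mul(7, -2)) = Add(-14, -14) = -28)
Function('m')(L) = Mul(2, L)
Function('N')(F, r) = -3 (Function('N')(F, r) = Add(-7, Mul(Rational(1, 6), Mul(Add(4, -5), Add(-28, 4)))) = Add(-7, Mul(Rational(1, 6), Mul(-1, -24))) = Add(-7, Mul(Rational(1, 6), 24)) = Add(-7, 4) = -3)
Function('k')(g) = Rational(-3, 2) (Function('k')(g) = Mul(Rational(1, 2), -3) = Rational(-3, 2))
Pow(Function('k')(Function('H')(-5)), 2) = Pow(Rational(-3, 2), 2) = Rational(9, 4)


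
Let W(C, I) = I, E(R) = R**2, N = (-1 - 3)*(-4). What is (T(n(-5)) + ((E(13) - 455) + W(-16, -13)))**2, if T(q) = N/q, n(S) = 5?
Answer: 2187441/25 ≈ 87498.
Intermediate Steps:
N = 16 (N = -4*(-4) = 16)
T(q) = 16/q
(T(n(-5)) + ((E(13) - 455) + W(-16, -13)))**2 = (16/5 + ((13**2 - 455) - 13))**2 = (16*(1/5) + ((169 - 455) - 13))**2 = (16/5 + (-286 - 13))**2 = (16/5 - 299)**2 = (-1479/5)**2 = 2187441/25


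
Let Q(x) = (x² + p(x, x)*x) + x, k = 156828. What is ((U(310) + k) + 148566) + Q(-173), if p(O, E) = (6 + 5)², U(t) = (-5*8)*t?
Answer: 301817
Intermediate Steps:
U(t) = -40*t
p(O, E) = 121 (p(O, E) = 11² = 121)
Q(x) = x² + 122*x (Q(x) = (x² + 121*x) + x = x² + 122*x)
((U(310) + k) + 148566) + Q(-173) = ((-40*310 + 156828) + 148566) - 173*(122 - 173) = ((-12400 + 156828) + 148566) - 173*(-51) = (144428 + 148566) + 8823 = 292994 + 8823 = 301817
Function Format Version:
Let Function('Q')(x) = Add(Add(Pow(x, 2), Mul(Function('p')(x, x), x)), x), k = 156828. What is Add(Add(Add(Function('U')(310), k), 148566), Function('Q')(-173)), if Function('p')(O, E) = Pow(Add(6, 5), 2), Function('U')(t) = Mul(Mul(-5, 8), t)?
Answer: 301817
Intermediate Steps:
Function('U')(t) = Mul(-40, t)
Function('p')(O, E) = 121 (Function('p')(O, E) = Pow(11, 2) = 121)
Function('Q')(x) = Add(Pow(x, 2), Mul(122, x)) (Function('Q')(x) = Add(Add(Pow(x, 2), Mul(121, x)), x) = Add(Pow(x, 2), Mul(122, x)))
Add(Add(Add(Function('U')(310), k), 148566), Function('Q')(-173)) = Add(Add(Add(Mul(-40, 310), 156828), 148566), Mul(-173, Add(122, -173))) = Add(Add(Add(-12400, 156828), 148566), Mul(-173, -51)) = Add(Add(144428, 148566), 8823) = Add(292994, 8823) = 301817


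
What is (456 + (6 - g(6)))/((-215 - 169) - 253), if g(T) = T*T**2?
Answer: -246/637 ≈ -0.38619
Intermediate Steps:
g(T) = T**3
(456 + (6 - g(6)))/((-215 - 169) - 253) = (456 + (6 - 1*6**3))/((-215 - 169) - 253) = (456 + (6 - 1*216))/(-384 - 253) = (456 + (6 - 216))/(-637) = (456 - 210)*(-1/637) = 246*(-1/637) = -246/637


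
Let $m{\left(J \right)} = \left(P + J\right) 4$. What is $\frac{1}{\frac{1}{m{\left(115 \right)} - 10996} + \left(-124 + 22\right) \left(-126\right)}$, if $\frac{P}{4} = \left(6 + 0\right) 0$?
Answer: $\frac{10536}{135408671} \approx 7.7809 \cdot 10^{-5}$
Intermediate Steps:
$P = 0$ ($P = 4 \left(6 + 0\right) 0 = 4 \cdot 6 \cdot 0 = 4 \cdot 0 = 0$)
$m{\left(J \right)} = 4 J$ ($m{\left(J \right)} = \left(0 + J\right) 4 = J 4 = 4 J$)
$\frac{1}{\frac{1}{m{\left(115 \right)} - 10996} + \left(-124 + 22\right) \left(-126\right)} = \frac{1}{\frac{1}{4 \cdot 115 - 10996} + \left(-124 + 22\right) \left(-126\right)} = \frac{1}{\frac{1}{460 - 10996} - -12852} = \frac{1}{\frac{1}{-10536} + 12852} = \frac{1}{- \frac{1}{10536} + 12852} = \frac{1}{\frac{135408671}{10536}} = \frac{10536}{135408671}$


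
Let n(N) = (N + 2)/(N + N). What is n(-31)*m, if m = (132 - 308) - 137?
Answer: -9077/62 ≈ -146.40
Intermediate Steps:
m = -313 (m = -176 - 137 = -313)
n(N) = (2 + N)/(2*N) (n(N) = (2 + N)/((2*N)) = (2 + N)*(1/(2*N)) = (2 + N)/(2*N))
n(-31)*m = ((1/2)*(2 - 31)/(-31))*(-313) = ((1/2)*(-1/31)*(-29))*(-313) = (29/62)*(-313) = -9077/62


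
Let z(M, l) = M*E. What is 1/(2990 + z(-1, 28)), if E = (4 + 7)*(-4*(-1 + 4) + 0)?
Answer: 1/3122 ≈ 0.00032031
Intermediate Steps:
E = -132 (E = 11*(-4*3 + 0) = 11*(-12 + 0) = 11*(-12) = -132)
z(M, l) = -132*M (z(M, l) = M*(-132) = -132*M)
1/(2990 + z(-1, 28)) = 1/(2990 - 132*(-1)) = 1/(2990 + 132) = 1/3122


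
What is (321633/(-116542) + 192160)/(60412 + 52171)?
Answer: 22394389087/13120647986 ≈ 1.7068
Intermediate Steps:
(321633/(-116542) + 192160)/(60412 + 52171) = (321633*(-1/116542) + 192160)/112583 = (-321633/116542 + 192160)*(1/112583) = (22394389087/116542)*(1/112583) = 22394389087/13120647986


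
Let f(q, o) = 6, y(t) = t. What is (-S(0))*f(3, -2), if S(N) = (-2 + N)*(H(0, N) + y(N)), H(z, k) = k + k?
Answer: 0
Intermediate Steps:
H(z, k) = 2*k
S(N) = 3*N*(-2 + N) (S(N) = (-2 + N)*(2*N + N) = (-2 + N)*(3*N) = 3*N*(-2 + N))
(-S(0))*f(3, -2) = -3*0*(-2 + 0)*6 = -3*0*(-2)*6 = -1*0*6 = 0*6 = 0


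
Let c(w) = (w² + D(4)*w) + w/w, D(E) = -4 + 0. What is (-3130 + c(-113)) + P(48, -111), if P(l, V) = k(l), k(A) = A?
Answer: 10140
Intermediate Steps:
D(E) = -4
P(l, V) = l
c(w) = 1 + w² - 4*w (c(w) = (w² - 4*w) + w/w = (w² - 4*w) + 1 = 1 + w² - 4*w)
(-3130 + c(-113)) + P(48, -111) = (-3130 + (1 + (-113)² - 4*(-113))) + 48 = (-3130 + (1 + 12769 + 452)) + 48 = (-3130 + 13222) + 48 = 10092 + 48 = 10140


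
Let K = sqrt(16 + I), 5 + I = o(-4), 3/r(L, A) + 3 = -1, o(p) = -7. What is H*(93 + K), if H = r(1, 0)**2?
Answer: 855/16 ≈ 53.438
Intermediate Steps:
r(L, A) = -3/4 (r(L, A) = 3/(-3 - 1) = 3/(-4) = 3*(-1/4) = -3/4)
I = -12 (I = -5 - 7 = -12)
H = 9/16 (H = (-3/4)**2 = 9/16 ≈ 0.56250)
K = 2 (K = sqrt(16 - 12) = sqrt(4) = 2)
H*(93 + K) = 9*(93 + 2)/16 = (9/16)*95 = 855/16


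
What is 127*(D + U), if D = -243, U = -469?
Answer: -90424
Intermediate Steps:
127*(D + U) = 127*(-243 - 469) = 127*(-712) = -90424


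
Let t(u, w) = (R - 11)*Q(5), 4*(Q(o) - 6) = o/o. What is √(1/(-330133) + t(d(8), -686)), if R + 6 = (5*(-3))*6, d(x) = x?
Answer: I*√291542360138607/660266 ≈ 25.86*I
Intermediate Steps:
Q(o) = 25/4 (Q(o) = 6 + (o/o)/4 = 6 + (¼)*1 = 6 + ¼ = 25/4)
R = -96 (R = -6 + (5*(-3))*6 = -6 - 15*6 = -6 - 90 = -96)
t(u, w) = -2675/4 (t(u, w) = (-96 - 11)*(25/4) = -107*25/4 = -2675/4)
√(1/(-330133) + t(d(8), -686)) = √(1/(-330133) - 2675/4) = √(-1/330133 - 2675/4) = √(-883105779/1320532) = I*√291542360138607/660266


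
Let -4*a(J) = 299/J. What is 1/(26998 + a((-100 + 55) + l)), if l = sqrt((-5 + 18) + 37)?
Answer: 853190620/23035893480521 - 5980*sqrt(2)/23035893480521 ≈ 3.7037e-5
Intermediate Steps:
l = 5*sqrt(2) (l = sqrt(13 + 37) = sqrt(50) = 5*sqrt(2) ≈ 7.0711)
a(J) = -299/(4*J)
1/(26998 + a((-100 + 55) + l)) = 1/(26998 - 299/(4*((-100 + 55) + 5*sqrt(2)))) = 1/(26998 - 299/(4*(-45 + 5*sqrt(2))))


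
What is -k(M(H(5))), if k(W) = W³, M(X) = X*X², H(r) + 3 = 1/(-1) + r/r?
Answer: 19683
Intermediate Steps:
H(r) = -3 (H(r) = -3 + (1/(-1) + r/r) = -3 + (1*(-1) + 1) = -3 + (-1 + 1) = -3 + 0 = -3)
M(X) = X³
-k(M(H(5))) = -((-3)³)³ = -1*(-27)³ = -1*(-19683) = 19683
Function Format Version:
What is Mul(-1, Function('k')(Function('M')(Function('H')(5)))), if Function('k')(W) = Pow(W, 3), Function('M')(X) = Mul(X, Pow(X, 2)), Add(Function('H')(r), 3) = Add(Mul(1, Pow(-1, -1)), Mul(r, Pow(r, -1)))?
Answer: 19683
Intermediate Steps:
Function('H')(r) = -3 (Function('H')(r) = Add(-3, Add(Mul(1, Pow(-1, -1)), Mul(r, Pow(r, -1)))) = Add(-3, Add(Mul(1, -1), 1)) = Add(-3, Add(-1, 1)) = Add(-3, 0) = -3)
Function('M')(X) = Pow(X, 3)
Mul(-1, Function('k')(Function('M')(Function('H')(5)))) = Mul(-1, Pow(Pow(-3, 3), 3)) = Mul(-1, Pow(-27, 3)) = Mul(-1, -19683) = 19683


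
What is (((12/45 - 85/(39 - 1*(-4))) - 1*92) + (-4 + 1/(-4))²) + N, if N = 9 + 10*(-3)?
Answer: -997403/10320 ≈ -96.648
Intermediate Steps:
N = -21 (N = 9 - 30 = -21)
(((12/45 - 85/(39 - 1*(-4))) - 1*92) + (-4 + 1/(-4))²) + N = (((12/45 - 85/(39 - 1*(-4))) - 1*92) + (-4 + 1/(-4))²) - 21 = (((12*(1/45) - 85/(39 + 4)) - 92) + (-4 - ¼)²) - 21 = (((4/15 - 85/43) - 92) + (-17/4)²) - 21 = (((4/15 - 85*1/43) - 92) + 289/16) - 21 = (((4/15 - 85/43) - 92) + 289/16) - 21 = ((-1103/645 - 92) + 289/16) - 21 = (-60443/645 + 289/16) - 21 = -780683/10320 - 21 = -997403/10320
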